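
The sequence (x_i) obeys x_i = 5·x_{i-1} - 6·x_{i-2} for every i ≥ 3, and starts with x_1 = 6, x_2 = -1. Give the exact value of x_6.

-2551

Applying the relation repeatedly:
x_3 = -41  x_4 = -199  x_5 = -749  x_6 = -2551.
(Characteristic roots are 3 and 2.)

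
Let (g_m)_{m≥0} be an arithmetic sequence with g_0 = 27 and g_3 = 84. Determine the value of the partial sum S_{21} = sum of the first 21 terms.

Common difference d = (84 - 27) / (3 - 0) = 19.
g_m = 27 + (m - 0)·19.
g_{20} = 407; S = 21·(27 + 407)/2 = 4557.

4557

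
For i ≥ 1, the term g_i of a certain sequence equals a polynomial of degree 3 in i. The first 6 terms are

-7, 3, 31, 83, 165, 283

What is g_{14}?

1st diffs: 10, 28, 52, 82, 118.
2nd diffs: 18, 24, 30, 36.
3rd diffs: 6, 6, 6 (constant).
So g_i = i^3 + 3i^2 - 6i - 5.
Evaluating at i = 14 gives g_{14} = 3243.

3243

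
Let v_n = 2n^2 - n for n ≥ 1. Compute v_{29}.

1653

v_{29} = 2·29^2 - 1·29 = 1653.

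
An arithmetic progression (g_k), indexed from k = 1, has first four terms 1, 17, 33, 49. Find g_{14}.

Common difference d = 16.
g_k = 1 + (k - 1)·16.
g_{14} = 1 + 13·16 = 209.

209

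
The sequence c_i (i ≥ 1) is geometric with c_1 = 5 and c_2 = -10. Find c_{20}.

-2621440

Common ratio r = -2.
c_i = 5·(-2)^(i-1).
c_{20} = 5·(-2)^19 = -2621440.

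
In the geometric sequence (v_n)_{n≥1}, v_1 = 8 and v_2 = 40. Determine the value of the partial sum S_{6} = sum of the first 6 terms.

31248

Common ratio r = 5.
v_n = 8·5^(n-1).
S = 8·(5^6 - 1)/(5 - 1) = 8·(15625 - 1)/(4) = 31248.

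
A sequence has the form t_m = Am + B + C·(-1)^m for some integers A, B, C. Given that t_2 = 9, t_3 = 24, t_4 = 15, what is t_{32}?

Write the equations: 2A + B + C = 9; 3A + B - C = 24; 4A + B + C = 15.
Subtracting the first from the second: A - 2C = 15.
Subtracting the second from the third: A + 2C = -9.
Solving: C = -6, A = 3, then B = 9.
Therefore t_{32} = 96 + 9 + (-6)·1 = 99.

99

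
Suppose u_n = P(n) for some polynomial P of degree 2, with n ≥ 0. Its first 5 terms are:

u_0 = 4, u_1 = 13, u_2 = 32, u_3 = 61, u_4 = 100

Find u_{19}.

1885

1st diffs: 9, 19, 29, 39.
2nd diffs: 10, 10, 10 (constant).
Newton forward-difference form: u_n = 4 + 9·C(n,1) + 10·C(n,2).
At n = 19: n = 19, so u_{19} = 4 + 171 + 1710 = 1885.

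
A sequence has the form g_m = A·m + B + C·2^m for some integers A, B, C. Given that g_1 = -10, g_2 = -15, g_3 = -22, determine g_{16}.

Write the equations: A + B + 2C = -10; 2A + B + 4C = -15; 3A + B + 8C = -22.
Subtracting the first from the second: A + 2C = -5.
Subtracting the second from the third: A + 4C = -7.
Solving: C = -1, A = -3, then B = -5.
Hence g_{16} = -3·16 + (-5) + (-1)·65536 = -65589.

-65589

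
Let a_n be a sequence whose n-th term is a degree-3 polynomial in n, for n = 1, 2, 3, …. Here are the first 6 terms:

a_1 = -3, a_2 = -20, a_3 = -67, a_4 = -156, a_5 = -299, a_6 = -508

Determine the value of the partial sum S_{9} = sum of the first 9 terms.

1st diffs: -17, -47, -89, -143, -209.
2nd diffs: -30, -42, -54, -66.
3rd diffs: -12, -12, -12 (constant).
So a_n = -2n^3 - 3n^2 + 6n - 4.
Continuing: -795, -1172, -1651.
Summing n = 1..9 (9 terms) gives -4671.

-4671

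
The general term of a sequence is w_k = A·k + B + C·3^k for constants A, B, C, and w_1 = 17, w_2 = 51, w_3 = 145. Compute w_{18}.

Write the equations: A + B + 3C = 17; 2A + B + 9C = 51; 3A + B + 27C = 145.
Subtracting the first from the second: A + 6C = 34.
Subtracting the second from the third: A + 18C = 94.
Solving: C = 5, A = 4, then B = -2.
So w_k = 4·k + (-2) + 5·3^k; at k=18 this is 1937102515.

1937102515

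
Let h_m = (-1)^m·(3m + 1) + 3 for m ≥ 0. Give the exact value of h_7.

(-1)^7 = -1; 3m + 1 at m=7 is 22; so h_7 = -19.

-19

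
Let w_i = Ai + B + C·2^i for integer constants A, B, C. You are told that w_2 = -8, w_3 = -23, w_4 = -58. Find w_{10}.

Plug in i = 2, 3, 4: 2A + B + 4C = -8; 3A + B + 8C = -23; 4A + B + 16C = -58.
Subtracting the first from the second: A + 4C = -15.
Subtracting the second from the third: A + 8C = -35.
Solving: C = -5, A = 5, then B = 2.
So w_i = 5·i + 2 + (-5)·2^i; at i=10 this is -5068.

-5068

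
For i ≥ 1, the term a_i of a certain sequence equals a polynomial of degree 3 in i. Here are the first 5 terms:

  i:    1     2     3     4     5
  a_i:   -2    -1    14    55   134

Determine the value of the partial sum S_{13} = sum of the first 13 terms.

1st diffs: 1, 15, 41, 79.
2nd diffs: 14, 26, 38.
3rd diffs: 12, 12 (constant).
So a_i = 2i^3 - 5i^2 + 2i - 1.
Continuing: …, 263, 454, 719, 1070, …, a_{13} = 3574.
Summing i = 1..13 (13 terms) gives 12636.

12636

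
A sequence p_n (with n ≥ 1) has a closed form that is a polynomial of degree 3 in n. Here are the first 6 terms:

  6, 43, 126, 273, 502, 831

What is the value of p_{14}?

9223

1st diffs: 37, 83, 147, 229, 329.
2nd diffs: 46, 64, 82, 100.
3rd diffs: 18, 18, 18 (constant).
Newton forward-difference form: p_n = 6 + 37·C(n-1,1) + 46·C(n-1,2) + 18·C(n-1,3).
At n = 14: n-1 = 13, so p_{14} = 6 + 481 + 3588 + 5148 = 9223.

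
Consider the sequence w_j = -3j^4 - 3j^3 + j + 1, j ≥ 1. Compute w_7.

-8224

w_7 = -3·7^4 - 3·7^3 + 1·7 + 1 = -8224.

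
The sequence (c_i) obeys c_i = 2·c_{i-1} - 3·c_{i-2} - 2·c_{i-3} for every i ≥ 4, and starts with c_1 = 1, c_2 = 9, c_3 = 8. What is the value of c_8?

Applying the relation repeatedly:
c_4 = -13; c_5 = -68; c_6 = -113; c_7 = 4; c_8 = 483.

483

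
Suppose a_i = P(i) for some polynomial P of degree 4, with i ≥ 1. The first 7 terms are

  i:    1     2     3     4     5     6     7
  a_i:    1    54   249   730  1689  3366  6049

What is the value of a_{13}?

65449

1st diffs: 53, 195, 481, 959, 1677, 2683.
2nd diffs: 142, 286, 478, 718, 1006.
3rd diffs: 144, 192, 240, 288.
4th diffs: 48, 48, 48 (constant).
Newton forward-difference form: a_i = 1 + 53·C(i-1,1) + 142·C(i-1,2) + 144·C(i-1,3) + 48·C(i-1,4).
At i = 13: i-1 = 12, so a_{13} = 1 + 636 + 9372 + 31680 + 23760 = 65449.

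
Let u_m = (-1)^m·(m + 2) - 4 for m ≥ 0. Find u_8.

(-1)^8 = 1; m + 2 at m=8 is 10; so u_8 = 6.

6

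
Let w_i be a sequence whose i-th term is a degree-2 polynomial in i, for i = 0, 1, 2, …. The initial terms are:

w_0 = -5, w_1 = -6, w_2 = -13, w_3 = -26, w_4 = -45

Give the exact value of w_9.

1st diffs: -1, -7, -13, -19.
2nd diffs: -6, -6, -6 (constant).
Newton forward-difference form: w_i = -5 + (-1)·C(i,1) + (-6)·C(i,2).
At i = 9: i = 9, so w_9 = -5 - 9 - 216 = -230.

-230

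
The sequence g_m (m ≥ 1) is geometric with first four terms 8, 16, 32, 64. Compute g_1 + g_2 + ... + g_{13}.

Common ratio r = 2.
g_m = 8·2^(m-1).
S = 8·(2^13 - 1)/(2 - 1) = 8·(8192 - 1)/(1) = 65528.

65528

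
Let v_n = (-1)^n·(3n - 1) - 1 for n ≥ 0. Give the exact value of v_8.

(-1)^8 = 1; 3n - 1 at n=8 is 23; so v_8 = 22.

22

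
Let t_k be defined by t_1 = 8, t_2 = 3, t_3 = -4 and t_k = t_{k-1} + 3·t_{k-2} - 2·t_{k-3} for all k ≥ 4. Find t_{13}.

-7451

Applying the relation repeatedly:
t_4 = -11; t_5 = -29; t_6 = -54; t_7 = -119; t_8 = -223; t_9 = -472; t_{10} = -903; t_{11} = -1873; t_{12} = -3638; t_{13} = -7451.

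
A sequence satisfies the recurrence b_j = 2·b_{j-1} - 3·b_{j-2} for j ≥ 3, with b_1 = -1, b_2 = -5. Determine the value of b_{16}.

-9791

b_3 = -7  b_4 = 1  b_5 = 23  …  b_{13} = 1511  b_{14} = -725  b_{15} = -5983  b_{16} = -9791.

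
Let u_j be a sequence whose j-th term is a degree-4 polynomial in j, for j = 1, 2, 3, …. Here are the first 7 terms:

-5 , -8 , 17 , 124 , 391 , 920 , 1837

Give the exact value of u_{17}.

77227

1st diffs: -3, 25, 107, 267, 529, 917.
2nd diffs: 28, 82, 160, 262, 388.
3rd diffs: 54, 78, 102, 126.
4th diffs: 24, 24, 24 (constant).
Newton forward-difference form: u_j = -5 + (-3)·C(j-1,1) + 28·C(j-1,2) + 54·C(j-1,3) + 24·C(j-1,4).
At j = 17: j-1 = 16, so u_{17} = -5 - 48 + 3360 + 30240 + 43680 = 77227.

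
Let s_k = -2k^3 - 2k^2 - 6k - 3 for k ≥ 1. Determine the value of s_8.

-1203

s_8 = -2·8^3 - 2·8^2 - 6·8 - 3 = -1203.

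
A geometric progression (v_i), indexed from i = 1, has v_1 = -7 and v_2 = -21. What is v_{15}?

-33480783

Common ratio r = 3.
v_i = (-7)·3^(i-1).
v_{15} = (-7)·3^14 = -33480783.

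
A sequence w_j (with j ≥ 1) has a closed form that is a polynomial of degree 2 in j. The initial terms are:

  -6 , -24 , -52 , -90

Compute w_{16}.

-1326

1st diffs: -18, -28, -38.
2nd diffs: -10, -10 (constant).
Newton forward-difference form: w_j = -6 + (-18)·C(j-1,1) + (-10)·C(j-1,2).
At j = 16: j-1 = 15, so w_{16} = -6 - 270 - 1050 = -1326.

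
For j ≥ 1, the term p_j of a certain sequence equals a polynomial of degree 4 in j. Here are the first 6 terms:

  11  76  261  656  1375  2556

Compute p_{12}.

1st diffs: 65, 185, 395, 719, 1181.
2nd diffs: 120, 210, 324, 462.
3rd diffs: 90, 114, 138.
4th diffs: 24, 24 (constant).
So p_j = j^4 + 5j^3 + 5j^2.
Evaluating at j = 12 gives p_{12} = 30096.

30096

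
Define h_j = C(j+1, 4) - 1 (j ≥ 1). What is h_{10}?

C(11, 4) = 330, so h_{10} = 329.

329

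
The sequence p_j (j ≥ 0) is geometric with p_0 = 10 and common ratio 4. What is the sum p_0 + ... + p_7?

p_j = 10·4^(j-0).
S = 10·(4^8 - 1)/(4 - 1) = 10·(65536 - 1)/(3) = 218450.

218450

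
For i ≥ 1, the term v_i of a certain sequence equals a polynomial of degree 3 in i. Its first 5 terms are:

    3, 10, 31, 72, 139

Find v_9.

787

1st diffs: 7, 21, 41, 67.
2nd diffs: 14, 20, 26.
3rd diffs: 6, 6 (constant).
Newton forward-difference form: v_i = 3 + 7·C(i-1,1) + 14·C(i-1,2) + 6·C(i-1,3).
At i = 9: i-1 = 8, so v_9 = 3 + 56 + 392 + 336 = 787.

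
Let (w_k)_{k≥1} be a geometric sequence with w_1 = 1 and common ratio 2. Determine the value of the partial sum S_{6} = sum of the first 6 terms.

w_k = 1·2^(k-1).
S = 1·(2^6 - 1)/(2 - 1) = 1·(64 - 1)/(1) = 63.

63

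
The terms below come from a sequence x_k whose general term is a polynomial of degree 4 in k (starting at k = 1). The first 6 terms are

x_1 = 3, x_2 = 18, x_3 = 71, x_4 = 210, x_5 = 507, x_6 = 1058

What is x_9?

5555

1st diffs: 15, 53, 139, 297, 551.
2nd diffs: 38, 86, 158, 254.
3rd diffs: 48, 72, 96.
4th diffs: 24, 24 (constant).
Newton forward-difference form: x_k = 3 + 15·C(k-1,1) + 38·C(k-1,2) + 48·C(k-1,3) + 24·C(k-1,4).
At k = 9: k-1 = 8, so x_9 = 3 + 120 + 1064 + 2688 + 1680 = 5555.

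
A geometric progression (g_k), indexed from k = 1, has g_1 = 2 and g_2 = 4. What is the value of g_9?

512

Common ratio r = 2.
g_k = 2·2^(k-1).
g_9 = 2·2^8 = 512.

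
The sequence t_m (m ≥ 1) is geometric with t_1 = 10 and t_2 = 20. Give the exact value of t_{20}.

5242880

Common ratio r = 2.
t_m = 10·2^(m-1).
t_{20} = 10·2^19 = 5242880.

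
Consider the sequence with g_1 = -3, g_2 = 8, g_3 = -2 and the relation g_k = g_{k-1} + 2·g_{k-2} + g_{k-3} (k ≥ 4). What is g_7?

76

Applying the relation repeatedly:
g_4 = 11; g_5 = 15; g_6 = 35; g_7 = 76.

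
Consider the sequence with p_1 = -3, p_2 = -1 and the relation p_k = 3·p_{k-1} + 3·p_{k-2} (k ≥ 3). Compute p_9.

-31428

Step forward from the initial values:
p_3 = -12  p_4 = -39  p_5 = -153  p_6 = -576  p_7 = -2187  p_8 = -8289  p_9 = -31428.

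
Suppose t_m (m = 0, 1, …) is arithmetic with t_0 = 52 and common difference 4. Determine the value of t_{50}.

t_m = 52 + (m - 0)·4.
t_{50} = 52 + 50·4 = 252.

252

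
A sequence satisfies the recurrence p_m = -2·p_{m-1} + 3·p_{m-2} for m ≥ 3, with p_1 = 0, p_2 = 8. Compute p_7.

Compute successive terms:
p_3 = -16; p_4 = 56; p_5 = -160; p_6 = 488; p_7 = -1456.
(Characteristic roots are 1 and -3.)

-1456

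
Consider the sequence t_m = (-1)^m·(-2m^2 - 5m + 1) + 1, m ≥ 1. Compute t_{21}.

987

(-1)^21 = -1; -2m^2 - 5m + 1 at m=21 is -986; so t_{21} = 987.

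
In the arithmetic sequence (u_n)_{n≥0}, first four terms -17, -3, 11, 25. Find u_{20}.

263

Common difference d = 14.
u_n = -17 + (n - 0)·14.
u_{20} = -17 + 20·14 = 263.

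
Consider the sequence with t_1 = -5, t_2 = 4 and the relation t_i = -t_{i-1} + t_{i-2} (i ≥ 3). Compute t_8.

Iterate the recurrence:
t_3 = -9;  t_4 = 13;  t_5 = -22;  t_6 = 35;  t_7 = -57;  t_8 = 92.

92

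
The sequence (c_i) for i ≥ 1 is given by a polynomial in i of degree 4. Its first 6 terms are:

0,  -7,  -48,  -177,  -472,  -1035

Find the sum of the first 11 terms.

1st diffs: -7, -41, -129, -295, -563.
2nd diffs: -34, -88, -166, -268.
3rd diffs: -54, -78, -102.
4th diffs: -24, -24 (constant).
Newton forward-difference form: c_i = (-7)·C(i-1,1) + (-34)·C(i-1,2) + (-54)·C(i-1,3) + (-24)·C(i-1,4).
Continuing: …, -1992, -3493, -5712, -8847, …, c_{11} = -13120.
Summing i = 1..11 (11 terms) gives -34903.

-34903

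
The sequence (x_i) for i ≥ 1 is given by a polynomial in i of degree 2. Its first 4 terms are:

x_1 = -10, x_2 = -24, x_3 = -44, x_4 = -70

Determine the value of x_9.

1st diffs: -14, -20, -26.
2nd diffs: -6, -6 (constant).
So x_i = -3i^2 - 5i - 2.
Evaluating at i = 9 gives x_9 = -290.

-290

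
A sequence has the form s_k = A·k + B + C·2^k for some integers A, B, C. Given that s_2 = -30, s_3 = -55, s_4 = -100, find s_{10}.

Plug in k = 2, 3, 4: 2A + B + 4C = -30; 3A + B + 8C = -55; 4A + B + 16C = -100.
Subtracting the first from the second: A + 4C = -25.
Subtracting the second from the third: A + 8C = -45.
Solving: C = -5, A = -5, then B = 0.
Therefore s_{10} = -50 + 0 + (-5)·1024 = -5170.

-5170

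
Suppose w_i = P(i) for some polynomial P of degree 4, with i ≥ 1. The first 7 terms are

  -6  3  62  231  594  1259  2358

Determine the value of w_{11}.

14574

1st diffs: 9, 59, 169, 363, 665, 1099.
2nd diffs: 50, 110, 194, 302, 434.
3rd diffs: 60, 84, 108, 132.
4th diffs: 24, 24, 24 (constant).
So w_i = i^4 - 6i - 1.
Evaluating at i = 11 gives w_{11} = 14574.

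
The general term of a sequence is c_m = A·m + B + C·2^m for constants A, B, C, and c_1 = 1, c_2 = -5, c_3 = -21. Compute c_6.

Plug in m = 1, 2, 3: A + B + 2C = 1; 2A + B + 4C = -5; 3A + B + 8C = -21.
Subtracting the first from the second: A + 2C = -6.
Subtracting the second from the third: A + 4C = -16.
Solving: C = -5, A = 4, then B = 7.
So c_m = 4·m + 7 + (-5)·2^m; at m=6 this is -289.

-289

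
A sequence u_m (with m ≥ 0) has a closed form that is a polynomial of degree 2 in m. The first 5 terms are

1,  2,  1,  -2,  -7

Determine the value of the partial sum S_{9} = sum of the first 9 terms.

1st diffs: 1, -1, -3, -5.
2nd diffs: -2, -2, -2 (constant).
Newton forward-difference form: u_m = 1 + 1·C(m,1) + (-2)·C(m,2).
Continuing: -14, -23, -34, -47.
Summing m = 0..8 (9 terms) gives -123.

-123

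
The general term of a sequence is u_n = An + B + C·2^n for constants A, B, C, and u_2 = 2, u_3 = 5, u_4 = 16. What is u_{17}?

262063

At n = 2, 3, 4: 2A + B + 4C = 2; 3A + B + 8C = 5; 4A + B + 16C = 16.
Subtracting the first from the second: A + 4C = 3.
Subtracting the second from the third: A + 8C = 11.
Solving: C = 2, A = -5, then B = 4.
Hence u_{17} = -5·17 + 4 + 2·131072 = 262063.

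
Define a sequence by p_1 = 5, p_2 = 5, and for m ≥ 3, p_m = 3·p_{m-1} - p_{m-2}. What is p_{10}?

Compute successive terms:
p_3 = 10, p_4 = 25, p_5 = 65, p_6 = 170, p_7 = 445, p_8 = 1165, p_9 = 3050, p_{10} = 7985.

7985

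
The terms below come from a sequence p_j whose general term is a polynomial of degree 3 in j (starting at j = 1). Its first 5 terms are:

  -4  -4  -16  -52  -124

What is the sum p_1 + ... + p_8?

-1544

1st diffs: 0, -12, -36, -72.
2nd diffs: -12, -24, -36.
3rd diffs: -12, -12 (constant).
So p_j = -2j^3 + 6j^2 - 4j - 4.
Continuing: -244, -424, -676.
Summing j = 1..8 (8 terms) gives -1544.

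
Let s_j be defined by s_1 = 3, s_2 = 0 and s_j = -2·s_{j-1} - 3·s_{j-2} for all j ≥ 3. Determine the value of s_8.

-90

Step forward from the initial values:
s_3 = -9;  s_4 = 18;  s_5 = -9;  s_6 = -36;  s_7 = 99;  s_8 = -90.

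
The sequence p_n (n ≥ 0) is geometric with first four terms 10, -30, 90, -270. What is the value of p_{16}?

Common ratio r = -3.
p_n = 10·(-3)^(n-0).
p_{16} = 10·(-3)^16 = 430467210.

430467210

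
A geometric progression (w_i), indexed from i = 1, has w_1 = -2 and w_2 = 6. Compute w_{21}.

Common ratio r = -3.
w_i = (-2)·(-3)^(i-1).
w_{21} = (-2)·(-3)^20 = -6973568802.

-6973568802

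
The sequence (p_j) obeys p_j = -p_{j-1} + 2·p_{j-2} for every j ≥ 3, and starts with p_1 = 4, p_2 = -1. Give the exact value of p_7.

109

Iterate the recurrence:
p_3 = 9, p_4 = -11, p_5 = 29, p_6 = -51, p_7 = 109.
(Characteristic roots are 1 and -2.)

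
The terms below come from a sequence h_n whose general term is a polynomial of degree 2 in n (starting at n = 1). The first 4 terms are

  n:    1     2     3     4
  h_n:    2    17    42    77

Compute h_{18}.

1617

1st diffs: 15, 25, 35.
2nd diffs: 10, 10 (constant).
Newton forward-difference form: h_n = 2 + 15·C(n-1,1) + 10·C(n-1,2).
At n = 18: n-1 = 17, so h_{18} = 2 + 255 + 1360 = 1617.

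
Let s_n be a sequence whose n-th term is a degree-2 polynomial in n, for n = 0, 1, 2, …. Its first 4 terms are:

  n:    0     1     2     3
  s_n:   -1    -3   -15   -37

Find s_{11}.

1st diffs: -2, -12, -22.
2nd diffs: -10, -10 (constant).
Newton forward-difference form: s_n = -1 + (-2)·C(n,1) + (-10)·C(n,2).
At n = 11: n = 11, so s_{11} = -1 - 22 - 550 = -573.

-573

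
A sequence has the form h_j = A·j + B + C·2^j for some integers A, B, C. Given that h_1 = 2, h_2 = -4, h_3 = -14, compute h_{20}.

Write the equations: A + B + 2C = 2; 2A + B + 4C = -4; 3A + B + 8C = -14.
Subtracting the first from the second: A + 2C = -6.
Subtracting the second from the third: A + 4C = -10.
Solving: C = -2, A = -2, then B = 8.
Hence h_{20} = -2·20 + 8 + (-2)·1048576 = -2097184.

-2097184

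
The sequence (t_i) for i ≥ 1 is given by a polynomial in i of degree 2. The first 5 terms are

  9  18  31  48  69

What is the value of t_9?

193

1st diffs: 9, 13, 17, 21.
2nd diffs: 4, 4, 4 (constant).
Newton forward-difference form: t_i = 9 + 9·C(i-1,1) + 4·C(i-1,2).
At i = 9: i-1 = 8, so t_9 = 9 + 72 + 112 = 193.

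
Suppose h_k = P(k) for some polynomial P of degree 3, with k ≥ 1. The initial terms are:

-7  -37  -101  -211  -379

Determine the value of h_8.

-1351

1st diffs: -30, -64, -110, -168.
2nd diffs: -34, -46, -58.
3rd diffs: -12, -12 (constant).
Newton forward-difference form: h_k = -7 + (-30)·C(k-1,1) + (-34)·C(k-1,2) + (-12)·C(k-1,3).
At k = 8: k-1 = 7, so h_8 = -7 - 210 - 714 - 420 = -1351.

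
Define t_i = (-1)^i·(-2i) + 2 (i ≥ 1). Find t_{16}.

-30

(-1)^16 = 1; -2i at i=16 is -32; so t_{16} = -30.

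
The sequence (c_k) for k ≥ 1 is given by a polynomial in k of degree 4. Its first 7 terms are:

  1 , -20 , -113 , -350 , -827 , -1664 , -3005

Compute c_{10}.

1st diffs: -21, -93, -237, -477, -837, -1341.
2nd diffs: -72, -144, -240, -360, -504.
3rd diffs: -72, -96, -120, -144.
4th diffs: -24, -24, -24 (constant).
Newton forward-difference form: c_k = 1 + (-21)·C(k-1,1) + (-72)·C(k-1,2) + (-72)·C(k-1,3) + (-24)·C(k-1,4).
At k = 10: k-1 = 9, so c_{10} = 1 - 189 - 2592 - 6048 - 3024 = -11852.

-11852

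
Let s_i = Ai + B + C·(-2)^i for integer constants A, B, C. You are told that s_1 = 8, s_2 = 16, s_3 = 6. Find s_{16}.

65576

The three given values yield: A + B - 2C = 8; 2A + B + 4C = 16; 3A + B - 8C = 6.
Subtracting the first from the second: A + 6C = 8.
Subtracting the second from the third: A - 12C = -10.
Solving: C = 1, A = 2, then B = 8.
Therefore s_{16} = 32 + 8 + 1·65536 = 65576.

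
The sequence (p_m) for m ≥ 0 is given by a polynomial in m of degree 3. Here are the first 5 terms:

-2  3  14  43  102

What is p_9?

1267

1st diffs: 5, 11, 29, 59.
2nd diffs: 6, 18, 30.
3rd diffs: 12, 12 (constant).
Newton forward-difference form: p_m = -2 + 5·C(m,1) + 6·C(m,2) + 12·C(m,3).
At m = 9: m = 9, so p_9 = -2 + 45 + 216 + 1008 = 1267.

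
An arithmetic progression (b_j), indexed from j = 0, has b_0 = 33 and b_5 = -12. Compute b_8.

-39

Common difference d = (-12 - 33) / (5 - 0) = -9.
b_j = 33 + (j - 0)·(-9).
b_8 = 33 + 8·(-9) = -39.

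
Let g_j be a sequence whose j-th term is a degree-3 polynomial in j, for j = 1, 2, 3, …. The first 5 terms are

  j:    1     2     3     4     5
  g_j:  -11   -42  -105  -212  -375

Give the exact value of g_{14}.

1st diffs: -31, -63, -107, -163.
2nd diffs: -32, -44, -56.
3rd diffs: -12, -12 (constant).
So g_j = -2j^3 - 4j^2 - 5j.
Evaluating at j = 14 gives g_{14} = -6342.

-6342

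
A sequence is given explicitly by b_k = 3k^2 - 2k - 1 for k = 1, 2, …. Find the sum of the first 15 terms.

3465

Over k = 1..15: Σk = 120, Σk² = 1240.
Total = (3)·1240 + (-2)·120 + (-1)·15 = 3465.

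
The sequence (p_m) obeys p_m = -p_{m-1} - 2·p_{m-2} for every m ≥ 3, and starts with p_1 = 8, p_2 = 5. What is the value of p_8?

115

Compute successive terms:
p_3 = -21, p_4 = 11, p_5 = 31, p_6 = -53, p_7 = -9, p_8 = 115.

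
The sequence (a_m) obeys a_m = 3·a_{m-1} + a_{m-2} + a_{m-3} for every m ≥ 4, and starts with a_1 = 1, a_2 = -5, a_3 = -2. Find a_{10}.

Applying the relation repeatedly:
a_4 = -10  a_5 = -37  a_6 = -123  a_7 = -416  a_8 = -1408  a_9 = -4763  a_{10} = -16113.

-16113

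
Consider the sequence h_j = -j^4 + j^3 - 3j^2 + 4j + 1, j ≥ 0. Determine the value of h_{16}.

-62143

h_{16} = -1·16^4 + 1·16^3 - 3·16^2 + 4·16 + 1 = -62143.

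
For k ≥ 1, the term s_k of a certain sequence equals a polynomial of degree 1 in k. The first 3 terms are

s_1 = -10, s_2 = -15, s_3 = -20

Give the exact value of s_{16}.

-85

1st diffs: -5, -5 (constant).
So s_k = -5k - 5.
Evaluating at k = 16 gives s_{16} = -85.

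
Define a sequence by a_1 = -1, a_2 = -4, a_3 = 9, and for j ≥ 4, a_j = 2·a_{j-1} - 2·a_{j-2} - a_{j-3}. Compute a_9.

Applying the relation repeatedly:
a_4 = 27, a_5 = 40, a_6 = 17, a_7 = -73, a_8 = -220, a_9 = -311.

-311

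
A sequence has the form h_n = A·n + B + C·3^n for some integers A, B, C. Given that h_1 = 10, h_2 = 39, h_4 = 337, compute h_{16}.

The three given values yield: A + B + 3C = 10; 2A + B + 9C = 39; 4A + B + 81C = 337.
Subtracting the first from the second: A + 6C = 29.
Subtracting the second from the third: 2A + 72C = 298.
Solving: C = 4, A = 5, then B = -7.
So h_n = 5·n + (-7) + 4·3^n; at n=16 this is 172186957.

172186957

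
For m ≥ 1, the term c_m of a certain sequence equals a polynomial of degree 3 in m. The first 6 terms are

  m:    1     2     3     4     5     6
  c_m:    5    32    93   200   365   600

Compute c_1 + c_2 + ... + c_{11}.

11110

1st diffs: 27, 61, 107, 165, 235.
2nd diffs: 34, 46, 58, 70.
3rd diffs: 12, 12, 12 (constant).
So c_m = 2m^3 + 5m^2 - 2m.
Continuing: …, 917, 1328, 1845, 2480, …, c_{11} = 3245.
Summing m = 1..11 (11 terms) gives 11110.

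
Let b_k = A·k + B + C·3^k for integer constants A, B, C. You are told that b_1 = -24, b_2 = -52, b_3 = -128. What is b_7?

-8784

At k = 1, 2, 3: A + B + 3C = -24; 2A + B + 9C = -52; 3A + B + 27C = -128.
Subtracting the first from the second: A + 6C = -28.
Subtracting the second from the third: A + 18C = -76.
Solving: C = -4, A = -4, then B = -8.
Therefore b_7 = -28 + (-8) + (-4)·2187 = -8784.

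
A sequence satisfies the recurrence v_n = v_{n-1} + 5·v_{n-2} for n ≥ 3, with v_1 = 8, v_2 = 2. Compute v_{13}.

801992

v_3 = 42, v_4 = 52, v_5 = 262, …, v_{10} = 35812, v_{11} = 103822, v_{12} = 282882, v_{13} = 801992.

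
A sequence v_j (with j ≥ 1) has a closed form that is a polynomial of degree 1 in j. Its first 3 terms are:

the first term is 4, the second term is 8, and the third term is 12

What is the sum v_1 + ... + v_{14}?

1st diffs: 4, 4 (constant).
So v_j = 4j.
Continuing: …, 16, 20, 24, 28, …, v_{14} = 56.
Summing j = 1..14 (14 terms) gives 420.

420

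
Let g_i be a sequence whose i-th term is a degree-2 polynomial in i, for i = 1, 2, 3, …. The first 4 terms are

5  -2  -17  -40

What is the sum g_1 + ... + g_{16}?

1st diffs: -7, -15, -23.
2nd diffs: -8, -8 (constant).
So g_i = -4i^2 + 5i + 4.
Continuing: …, -71, -110, -157, -212, …, g_{16} = -940.
Summing i = 1..16 (16 terms) gives -5240.

-5240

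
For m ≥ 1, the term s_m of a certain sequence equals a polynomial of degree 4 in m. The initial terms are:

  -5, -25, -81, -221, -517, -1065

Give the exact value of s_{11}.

-12625

1st diffs: -20, -56, -140, -296, -548.
2nd diffs: -36, -84, -156, -252.
3rd diffs: -48, -72, -96.
4th diffs: -24, -24 (constant).
Newton forward-difference form: s_m = -5 + (-20)·C(m-1,1) + (-36)·C(m-1,2) + (-48)·C(m-1,3) + (-24)·C(m-1,4).
At m = 11: m-1 = 10, so s_{11} = -5 - 200 - 1620 - 5760 - 5040 = -12625.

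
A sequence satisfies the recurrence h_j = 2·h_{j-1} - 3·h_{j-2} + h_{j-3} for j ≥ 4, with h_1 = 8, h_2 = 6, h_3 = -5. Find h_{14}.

h_4 = -20  h_5 = -19  h_6 = 17  …  h_{11} = -270  h_{12} = 155  h_{13} = 871  h_{14} = 1007.

1007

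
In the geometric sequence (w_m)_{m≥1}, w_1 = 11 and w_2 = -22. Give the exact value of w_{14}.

Common ratio r = -2.
w_m = 11·(-2)^(m-1).
w_{14} = 11·(-2)^13 = -90112.

-90112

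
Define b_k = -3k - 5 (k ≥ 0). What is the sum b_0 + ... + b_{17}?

Over k = 0..17: Σk = 153.
Total = (-3)·153 + (-5)·18 = -549.

-549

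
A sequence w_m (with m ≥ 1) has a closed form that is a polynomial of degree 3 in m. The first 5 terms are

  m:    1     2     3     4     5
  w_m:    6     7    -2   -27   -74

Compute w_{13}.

-1962

1st diffs: 1, -9, -25, -47.
2nd diffs: -10, -16, -22.
3rd diffs: -6, -6 (constant).
Newton forward-difference form: w_m = 6 + 1·C(m-1,1) + (-10)·C(m-1,2) + (-6)·C(m-1,3).
At m = 13: m-1 = 12, so w_{13} = 6 + 12 - 660 - 1320 = -1962.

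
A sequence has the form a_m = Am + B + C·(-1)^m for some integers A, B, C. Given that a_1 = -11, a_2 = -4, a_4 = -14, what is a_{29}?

At m = 1, 2, 4: A + B - C = -11; 2A + B + C = -4; 4A + B + C = -14.
Subtracting the first from the second: A + 2C = 7.
Subtracting the second from the third: 2A = -10.
Solving: C = 6, A = -5, then B = 0.
So a_m = -5·m + 0 + 6·(-1)^m; at m=29 this is -151.

-151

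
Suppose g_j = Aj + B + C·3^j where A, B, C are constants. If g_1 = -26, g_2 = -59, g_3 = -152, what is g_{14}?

-23914895

Plug in j = 1, 2, 3: A + B + 3C = -26; 2A + B + 9C = -59; 3A + B + 27C = -152.
Subtracting the first from the second: A + 6C = -33.
Subtracting the second from the third: A + 18C = -93.
Solving: C = -5, A = -3, then B = -8.
Therefore g_{14} = -42 + (-8) + (-5)·4782969 = -23914895.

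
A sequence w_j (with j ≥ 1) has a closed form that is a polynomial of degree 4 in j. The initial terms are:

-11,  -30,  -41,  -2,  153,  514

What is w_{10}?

6658

1st diffs: -19, -11, 39, 155, 361.
2nd diffs: 8, 50, 116, 206.
3rd diffs: 42, 66, 90.
4th diffs: 24, 24 (constant).
So w_j = j^4 - 3j^3 - 3j^2 - 4j - 2.
Evaluating at j = 10 gives w_{10} = 6658.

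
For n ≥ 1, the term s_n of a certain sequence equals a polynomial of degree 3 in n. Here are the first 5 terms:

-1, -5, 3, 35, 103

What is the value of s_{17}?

1st diffs: -4, 8, 32, 68.
2nd diffs: 12, 24, 36.
3rd diffs: 12, 12 (constant).
Newton forward-difference form: s_n = -1 + (-4)·C(n-1,1) + 12·C(n-1,2) + 12·C(n-1,3).
At n = 17: n-1 = 16, so s_{17} = -1 - 64 + 1440 + 6720 = 8095.

8095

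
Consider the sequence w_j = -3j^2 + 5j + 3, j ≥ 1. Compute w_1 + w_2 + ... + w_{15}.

-3075

Over j = 1..15: Σj = 120, Σj² = 1240.
Total = (-3)·1240 + (5)·120 + (3)·15 = -3075.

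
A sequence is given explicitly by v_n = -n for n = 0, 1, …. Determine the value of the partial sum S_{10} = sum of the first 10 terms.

Over n = 0..9: Σn = 45.
Total = (-1)·45 = -45.

-45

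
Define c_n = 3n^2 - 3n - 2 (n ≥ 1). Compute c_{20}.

c_{20} = 3·20^2 - 3·20 - 2 = 1138.

1138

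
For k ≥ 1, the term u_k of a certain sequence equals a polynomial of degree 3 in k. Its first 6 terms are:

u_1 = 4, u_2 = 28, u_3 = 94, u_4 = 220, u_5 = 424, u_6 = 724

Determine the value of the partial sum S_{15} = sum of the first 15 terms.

46260

1st diffs: 24, 66, 126, 204, 300.
2nd diffs: 42, 60, 78, 96.
3rd diffs: 18, 18, 18 (constant).
Newton forward-difference form: u_k = 4 + 24·C(k-1,1) + 42·C(k-1,2) + 18·C(k-1,3).
Continuing: …, 1138, 1684, 2380, 3244, …, u_{15} = 10714.
Summing k = 1..15 (15 terms) gives 46260.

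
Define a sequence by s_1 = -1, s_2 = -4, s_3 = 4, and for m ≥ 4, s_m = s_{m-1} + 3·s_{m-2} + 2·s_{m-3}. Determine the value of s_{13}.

Compute successive terms:
s_4 = -10;  s_5 = -6;  s_6 = -28;  s_7 = -66;  s_8 = -162;  s_9 = -416;  s_{10} = -1034;  s_{11} = -2606;  s_{12} = -6540;  s_{13} = -16426.

-16426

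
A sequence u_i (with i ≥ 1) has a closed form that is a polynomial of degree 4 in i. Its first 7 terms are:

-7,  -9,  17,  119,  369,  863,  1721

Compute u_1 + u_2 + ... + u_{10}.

19328

1st diffs: -2, 26, 102, 250, 494, 858.
2nd diffs: 28, 76, 148, 244, 364.
3rd diffs: 48, 72, 96, 120.
4th diffs: 24, 24, 24 (constant).
Newton forward-difference form: u_i = -7 + (-2)·C(i-1,1) + 28·C(i-1,2) + 48·C(i-1,3) + 24·C(i-1,4).
Continuing: 3087, 5129, 8039.
Summing i = 1..10 (10 terms) gives 19328.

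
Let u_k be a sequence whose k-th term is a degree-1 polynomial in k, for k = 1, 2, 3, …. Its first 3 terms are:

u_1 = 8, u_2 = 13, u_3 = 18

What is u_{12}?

63

1st diffs: 5, 5 (constant).
So u_k = 5k + 3.
Evaluating at k = 12 gives u_{12} = 63.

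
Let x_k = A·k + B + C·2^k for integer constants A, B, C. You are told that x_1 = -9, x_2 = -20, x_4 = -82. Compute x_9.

The three given values yield: A + B + 2C = -9; 2A + B + 4C = -20; 4A + B + 16C = -82.
Subtracting the first from the second: A + 2C = -11.
Subtracting the second from the third: 2A + 12C = -62.
Solving: C = -5, A = -1, then B = 2.
Therefore x_9 = -9 + 2 + (-5)·512 = -2567.

-2567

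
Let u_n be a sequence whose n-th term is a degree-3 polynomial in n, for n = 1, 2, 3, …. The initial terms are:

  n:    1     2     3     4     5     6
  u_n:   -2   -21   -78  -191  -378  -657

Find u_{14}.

-8361

1st diffs: -19, -57, -113, -187, -279.
2nd diffs: -38, -56, -74, -92.
3rd diffs: -18, -18, -18 (constant).
Newton forward-difference form: u_n = -2 + (-19)·C(n-1,1) + (-38)·C(n-1,2) + (-18)·C(n-1,3).
At n = 14: n-1 = 13, so u_{14} = -2 - 247 - 2964 - 5148 = -8361.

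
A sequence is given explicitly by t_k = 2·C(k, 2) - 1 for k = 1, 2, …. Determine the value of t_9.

71

C(9, 2) = 36, so t_9 = 71.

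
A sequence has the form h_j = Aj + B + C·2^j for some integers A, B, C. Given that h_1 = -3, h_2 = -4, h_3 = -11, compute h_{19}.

Plug in j = 1, 2, 3: A + B + 2C = -3; 2A + B + 4C = -4; 3A + B + 8C = -11.
Subtracting the first from the second: A + 2C = -1.
Subtracting the second from the third: A + 4C = -7.
Solving: C = -3, A = 5, then B = -2.
Hence h_{19} = 5·19 + (-2) + (-3)·524288 = -1572771.

-1572771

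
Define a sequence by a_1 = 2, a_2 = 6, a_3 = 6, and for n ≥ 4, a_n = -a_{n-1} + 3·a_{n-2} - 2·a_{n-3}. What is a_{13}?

-8532

Compute successive terms:
a_4 = 8  a_5 = -2  a_6 = 14  a_7 = -36  a_8 = 82  a_9 = -218  a_{10} = 536  a_{11} = -1354  a_{12} = 3398  a_{13} = -8532.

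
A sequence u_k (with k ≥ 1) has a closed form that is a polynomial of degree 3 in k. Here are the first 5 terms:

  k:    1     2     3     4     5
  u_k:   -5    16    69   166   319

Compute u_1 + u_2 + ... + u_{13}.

1st diffs: 21, 53, 97, 153.
2nd diffs: 32, 44, 56.
3rd diffs: 12, 12 (constant).
Newton forward-difference form: u_k = -5 + 21·C(k-1,1) + 32·C(k-1,2) + 12·C(k-1,3).
Continuing: …, 540, 841, 1234, 1731, …, u_{13} = 4999.
Summing k = 1..13 (13 terms) gives 19305.

19305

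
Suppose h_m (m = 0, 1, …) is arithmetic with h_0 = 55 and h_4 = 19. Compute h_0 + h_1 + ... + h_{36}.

-3959

Common difference d = (19 - 55) / (4 - 0) = -9.
h_m = 55 + (m - 0)·(-9).
h_{36} = -269; S = 37·(55 + (-269))/2 = -3959.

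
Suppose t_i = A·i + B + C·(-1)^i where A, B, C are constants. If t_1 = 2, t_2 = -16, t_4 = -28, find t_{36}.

-220

At i = 1, 2, 4: A + B - C = 2; 2A + B + C = -16; 4A + B + C = -28.
Subtracting the first from the second: A + 2C = -18.
Subtracting the second from the third: 2A = -12.
Solving: C = -6, A = -6, then B = 2.
Therefore t_{36} = -216 + 2 + (-6)·1 = -220.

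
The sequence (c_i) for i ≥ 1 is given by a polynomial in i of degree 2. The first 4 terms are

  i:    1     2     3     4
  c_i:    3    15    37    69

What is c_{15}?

1st diffs: 12, 22, 32.
2nd diffs: 10, 10 (constant).
Newton forward-difference form: c_i = 3 + 12·C(i-1,1) + 10·C(i-1,2).
At i = 15: i-1 = 14, so c_{15} = 3 + 168 + 910 = 1081.

1081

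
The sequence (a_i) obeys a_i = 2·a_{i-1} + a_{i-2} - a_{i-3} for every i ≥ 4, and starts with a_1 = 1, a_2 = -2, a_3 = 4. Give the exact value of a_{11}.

Applying the relation repeatedly:
a_4 = 5;  a_5 = 16;  a_6 = 33;  a_7 = 77;  a_8 = 171;  a_9 = 386;  a_{10} = 866;  a_{11} = 1947.

1947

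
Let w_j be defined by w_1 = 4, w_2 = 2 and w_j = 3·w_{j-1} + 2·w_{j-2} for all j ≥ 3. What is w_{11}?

Compute successive terms:
w_3 = 14; w_4 = 46; w_5 = 166; w_6 = 590; w_7 = 2102; w_8 = 7486; w_9 = 26662; w_{10} = 94958; w_{11} = 338198.

338198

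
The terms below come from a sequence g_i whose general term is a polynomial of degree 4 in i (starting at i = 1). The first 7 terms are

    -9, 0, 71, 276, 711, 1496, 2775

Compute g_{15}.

1st diffs: 9, 71, 205, 435, 785, 1279.
2nd diffs: 62, 134, 230, 350, 494.
3rd diffs: 72, 96, 120, 144.
4th diffs: 24, 24, 24 (constant).
Newton forward-difference form: g_i = -9 + 9·C(i-1,1) + 62·C(i-1,2) + 72·C(i-1,3) + 24·C(i-1,4).
At i = 15: i-1 = 14, so g_{15} = -9 + 126 + 5642 + 26208 + 24024 = 55991.

55991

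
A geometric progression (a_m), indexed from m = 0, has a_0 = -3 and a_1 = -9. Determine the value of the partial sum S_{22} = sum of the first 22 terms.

Common ratio r = 3.
a_m = (-3)·3^(m-0).
S = (-3)·(3^22 - 1)/(3 - 1) = (-3)·(31381059609 - 1)/(2) = -47071589412.

-47071589412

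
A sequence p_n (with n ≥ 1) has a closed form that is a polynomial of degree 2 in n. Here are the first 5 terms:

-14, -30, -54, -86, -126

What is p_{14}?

-846

1st diffs: -16, -24, -32, -40.
2nd diffs: -8, -8, -8 (constant).
Newton forward-difference form: p_n = -14 + (-16)·C(n-1,1) + (-8)·C(n-1,2).
At n = 14: n-1 = 13, so p_{14} = -14 - 208 - 624 = -846.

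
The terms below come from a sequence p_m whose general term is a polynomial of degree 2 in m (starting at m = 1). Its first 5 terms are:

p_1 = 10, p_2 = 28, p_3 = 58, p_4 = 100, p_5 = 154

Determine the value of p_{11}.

730

1st diffs: 18, 30, 42, 54.
2nd diffs: 12, 12, 12 (constant).
So p_m = 6m^2 + 4.
Evaluating at m = 11 gives p_{11} = 730.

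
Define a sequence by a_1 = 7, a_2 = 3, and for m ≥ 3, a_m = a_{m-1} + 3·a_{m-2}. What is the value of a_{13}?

Applying the relation repeatedly:
a_3 = 24; a_4 = 33; a_5 = 105; …; a_{10} = 6081; a_{11} = 14145; a_{12} = 32388; a_{13} = 74823.

74823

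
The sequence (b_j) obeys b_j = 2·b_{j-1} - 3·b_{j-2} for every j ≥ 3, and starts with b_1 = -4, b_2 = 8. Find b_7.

Applying the relation repeatedly:
b_3 = 28  b_4 = 32  b_5 = -20  b_6 = -136  b_7 = -212.

-212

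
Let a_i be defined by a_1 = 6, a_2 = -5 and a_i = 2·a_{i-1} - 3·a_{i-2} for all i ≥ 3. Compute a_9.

-514

Step forward from the initial values:
a_3 = -28, a_4 = -41, a_5 = 2, a_6 = 127, a_7 = 248, a_8 = 115, a_9 = -514.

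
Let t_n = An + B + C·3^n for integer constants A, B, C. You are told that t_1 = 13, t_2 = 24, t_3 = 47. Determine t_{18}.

387420584

The three given values yield: A + B + 3C = 13; 2A + B + 9C = 24; 3A + B + 27C = 47.
Subtracting the first from the second: A + 6C = 11.
Subtracting the second from the third: A + 18C = 23.
Solving: C = 1, A = 5, then B = 5.
So t_n = 5·n + 5 + 1·3^n; at n=18 this is 387420584.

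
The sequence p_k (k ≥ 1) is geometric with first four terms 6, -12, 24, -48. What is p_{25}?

100663296

Common ratio r = -2.
p_k = 6·(-2)^(k-1).
p_{25} = 6·(-2)^24 = 100663296.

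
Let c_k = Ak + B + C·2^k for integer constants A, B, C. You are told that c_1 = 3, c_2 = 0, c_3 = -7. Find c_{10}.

-2032

The three given values yield: A + B + 2C = 3; 2A + B + 4C = 0; 3A + B + 8C = -7.
Subtracting the first from the second: A + 2C = -3.
Subtracting the second from the third: A + 4C = -7.
Solving: C = -2, A = 1, then B = 6.
So c_k = 1·k + 6 + (-2)·2^k; at k=10 this is -2032.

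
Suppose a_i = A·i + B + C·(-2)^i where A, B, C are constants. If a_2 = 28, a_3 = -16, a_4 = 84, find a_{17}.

At i = 2, 3, 4: 2A + B + 4C = 28; 3A + B - 8C = -16; 4A + B + 16C = 84.
Subtracting the first from the second: A - 12C = -44.
Subtracting the second from the third: A + 24C = 100.
Solving: C = 4, A = 4, then B = 4.
So a_i = 4·i + 4 + 4·(-2)^i; at i=17 this is -524216.

-524216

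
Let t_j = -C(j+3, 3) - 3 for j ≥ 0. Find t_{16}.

-972

C(19, 3) = 969, so t_{16} = -972.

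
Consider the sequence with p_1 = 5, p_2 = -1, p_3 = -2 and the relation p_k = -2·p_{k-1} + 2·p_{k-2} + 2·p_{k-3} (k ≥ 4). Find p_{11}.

-7496

Step forward from the initial values:
p_4 = 12  p_5 = -30  p_6 = 80  p_7 = -196  p_8 = 492  p_9 = -1216  p_{10} = 3024  p_{11} = -7496.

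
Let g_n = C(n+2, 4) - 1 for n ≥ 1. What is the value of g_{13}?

C(15, 4) = 1365, so g_{13} = 1364.

1364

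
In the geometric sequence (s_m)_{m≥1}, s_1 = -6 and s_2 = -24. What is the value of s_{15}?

-1610612736

Common ratio r = 4.
s_m = (-6)·4^(m-1).
s_{15} = (-6)·4^14 = -1610612736.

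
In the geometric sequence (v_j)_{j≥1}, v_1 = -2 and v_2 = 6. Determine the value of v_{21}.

-6973568802

Common ratio r = -3.
v_j = (-2)·(-3)^(j-1).
v_{21} = (-2)·(-3)^20 = -6973568802.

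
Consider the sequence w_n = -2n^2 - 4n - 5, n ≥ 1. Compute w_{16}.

w_{16} = -2·16^2 - 4·16 - 5 = -581.

-581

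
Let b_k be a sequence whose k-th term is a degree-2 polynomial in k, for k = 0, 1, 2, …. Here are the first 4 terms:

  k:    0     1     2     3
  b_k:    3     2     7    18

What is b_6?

1st diffs: -1, 5, 11.
2nd diffs: 6, 6 (constant).
Newton forward-difference form: b_k = 3 + (-1)·C(k,1) + 6·C(k,2).
At k = 6: k = 6, so b_6 = 3 - 6 + 90 = 87.

87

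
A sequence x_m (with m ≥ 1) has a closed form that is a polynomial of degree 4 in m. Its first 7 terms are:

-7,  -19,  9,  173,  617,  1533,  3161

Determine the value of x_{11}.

1st diffs: -12, 28, 164, 444, 916, 1628.
2nd diffs: 40, 136, 280, 472, 712.
3rd diffs: 96, 144, 192, 240.
4th diffs: 48, 48, 48 (constant).
Newton forward-difference form: x_m = -7 + (-12)·C(m-1,1) + 40·C(m-1,2) + 96·C(m-1,3) + 48·C(m-1,4).
At m = 11: m-1 = 10, so x_{11} = -7 - 120 + 1800 + 11520 + 10080 = 23273.

23273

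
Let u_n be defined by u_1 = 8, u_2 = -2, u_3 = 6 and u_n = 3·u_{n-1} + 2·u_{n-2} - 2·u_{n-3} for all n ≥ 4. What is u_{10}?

2446

Compute successive terms:
u_4 = -2; u_5 = 10; u_6 = 14; u_7 = 66; u_8 = 206; u_9 = 722; u_{10} = 2446.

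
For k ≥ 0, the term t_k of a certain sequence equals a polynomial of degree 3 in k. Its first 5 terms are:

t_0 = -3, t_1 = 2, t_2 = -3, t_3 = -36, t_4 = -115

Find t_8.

-1251

1st diffs: 5, -5, -33, -79.
2nd diffs: -10, -28, -46.
3rd diffs: -18, -18 (constant).
Newton forward-difference form: t_k = -3 + 5·C(k,1) + (-10)·C(k,2) + (-18)·C(k,3).
At k = 8: k = 8, so t_8 = -3 + 40 - 280 - 1008 = -1251.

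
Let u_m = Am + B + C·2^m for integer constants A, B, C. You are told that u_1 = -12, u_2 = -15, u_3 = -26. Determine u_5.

The three given values yield: A + B + 2C = -12; 2A + B + 4C = -15; 3A + B + 8C = -26.
Subtracting the first from the second: A + 2C = -3.
Subtracting the second from the third: A + 4C = -11.
Solving: C = -4, A = 5, then B = -9.
Hence u_5 = 5·5 + (-9) + (-4)·32 = -112.

-112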